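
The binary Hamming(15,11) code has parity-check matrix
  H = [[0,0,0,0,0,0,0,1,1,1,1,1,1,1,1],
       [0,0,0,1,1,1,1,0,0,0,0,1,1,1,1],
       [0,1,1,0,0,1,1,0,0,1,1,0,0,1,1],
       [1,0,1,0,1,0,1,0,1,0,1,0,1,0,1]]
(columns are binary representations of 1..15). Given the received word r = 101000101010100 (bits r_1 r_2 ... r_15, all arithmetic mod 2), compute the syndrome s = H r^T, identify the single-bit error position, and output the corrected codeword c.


s = (1, 0, 1, 0)^T, error position = 10, corrected codeword c = 101000101110100

Compute s = H r^T mod 2 one row at a time:
  s_1 = 0 + 1 + 0 + 1 + 0 + 1 + 0 + 0 = 3 ≡ 1 (mod 2).
  s_2 = 0 + 0 + 0 + 1 + 0 + 1 + 0 + 0 = 2 ≡ 0 (mod 2).
  s_3 = 0 + 1 + 0 + 1 + 0 + 1 + 0 + 0 = 3 ≡ 1 (mod 2).
  s_4 = 1 + 1 + 0 + 1 + 1 + 1 + 1 + 0 = 6 ≡ 0 (mod 2).
s = (1, 0, 1, 0)^T — this equals column 10 of H (binary 1010), so error is at position 10.
Correct: flip bit 10 of r = 101000101010100 to get c = 101000101110100.


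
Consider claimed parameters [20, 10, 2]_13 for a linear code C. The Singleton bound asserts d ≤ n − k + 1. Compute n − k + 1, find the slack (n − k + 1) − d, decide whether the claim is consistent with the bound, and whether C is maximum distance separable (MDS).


Singleton RHS = n − k + 1 = 11, slack = 9, bound satisfied, not MDS.

Singleton bound: d ≤ n − k + 1.
Here n = 20, k = 10, so n − k + 1 = 11.
Given d = 2, check d ≤ 11: YES.
Slack = (n − k + 1) − d = 9.
The code is NOT MDS (slack = 9 > 0).
Description: the claimed parameters are [20, 10, 2]_13; such a code would be non-MDS.


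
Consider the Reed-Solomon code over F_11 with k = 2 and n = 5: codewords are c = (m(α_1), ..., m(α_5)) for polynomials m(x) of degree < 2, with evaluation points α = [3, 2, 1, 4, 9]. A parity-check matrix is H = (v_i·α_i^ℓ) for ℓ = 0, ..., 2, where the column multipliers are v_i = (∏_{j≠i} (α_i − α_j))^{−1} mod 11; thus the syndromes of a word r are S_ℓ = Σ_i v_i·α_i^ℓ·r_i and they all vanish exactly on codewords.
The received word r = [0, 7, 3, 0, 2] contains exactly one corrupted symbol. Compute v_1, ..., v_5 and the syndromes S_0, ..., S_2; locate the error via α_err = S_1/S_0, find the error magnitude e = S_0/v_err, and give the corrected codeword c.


S = (6, 2, 8), error at position 4, error magnitude e = 7, c = [0, 7, 3, 4, 2].

Step 1: column multipliers v_i = (∏_{j≠i}(α_i − α_j))^{−1} mod 11.
  i = 1 (α = 3): (3−2)(3−1)(3−4)(3−9) = 1·2·(−1)·(−6) = 12 ≡ 1, so v_1 = 1^{−1} = 1 (mod 11).
  i = 2 (α = 2): (2−3)(2−1)(2−4)(2−9) = (−1)·1·(−2)·(−7) = −14 ≡ 8, so v_2 = 8^{−1} = 7 (mod 11).
  i = 3 (α = 1): (1−3)(1−2)(1−4)(1−9) = (−2)·(−1)·(−3)·(−8) = 48 ≡ 4, so v_3 = 4^{−1} = 3 (mod 11).
  i = 4 (α = 4): (4−3)(4−2)(4−1)(4−9) = 1·2·3·(−5) = −30 ≡ 3, so v_4 = 3^{−1} = 4 (mod 11).
  i = 5 (α = 9): (9−3)(9−2)(9−1)(9−4) = 6·7·8·5 = 1680 ≡ 8, so v_5 = 8^{−1} = 7 (mod 11).
  v = [1, 7, 3, 4, 7].
Step 2: syndromes of r = [0, 7, 3, 0, 2] (all sums mod 11).
  S_0 = Σ v_i r_i = 1·0 + 7·7 + 3·3 + 4·0 + 7·2 = 72 ≡ 6.
  S_1 = Σ v_i α_i r_i = 1·3·0 + 7·2·7 + 3·1·3 + 4·4·0 + 7·9·2 = 233 ≡ 2.
  α_i^2 mod 11 = [9, 4, 1, 5, 4].
  S_2 = Σ v_i α_i^2 r_i = 1·9·0 + 7·4·7 + 3·1·3 + 4·5·0 + 7·4·2 = 261 ≡ 8.
  S = (6, 2, 8) ≠ 0, so r is not a codeword (an error is present).
Step 3: locate the error. For a single error e at position i, S_ℓ = v_i·e·α_i^ℓ, so α_err = S_1/S_0.
  S_0^{−1} = 6^{−1} = 2 (mod 11), so α_err = 2·2 = 4 ≡ 4 = α_4. Error position i = 4.
  Consistency check: S_2/S_1 = 8·6 = 48 ≡ 4 = α_err ✓ (single-error assumption holds).
Step 4: error magnitude e = S_0/v_4 = S_0·∏_{j≠4}(α_4 − α_j) = 6·3 = 18 ≡ 7 (mod 11).
Step 5: correct position 4: c_4 = r_4 − e = 0 − 7 ≡ 4 (mod 11). Hence c = [0, 7, 3, 4, 2].
  Check: interpolating c through the α_i gives m(x) = 10 + 4·x (degree < 2) with m(α_i) = c_i for every i, so c is indeed a codeword.


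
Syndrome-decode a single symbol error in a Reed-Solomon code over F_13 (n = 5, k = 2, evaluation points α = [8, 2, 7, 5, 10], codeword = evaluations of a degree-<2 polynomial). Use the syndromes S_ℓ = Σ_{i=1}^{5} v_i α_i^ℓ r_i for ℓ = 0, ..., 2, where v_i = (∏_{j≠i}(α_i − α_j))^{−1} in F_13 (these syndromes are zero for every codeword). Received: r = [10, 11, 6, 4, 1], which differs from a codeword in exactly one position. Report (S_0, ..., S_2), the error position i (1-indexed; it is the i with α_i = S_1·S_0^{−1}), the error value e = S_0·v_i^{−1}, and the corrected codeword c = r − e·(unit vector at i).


S = (6, 3, 8), error at position 3, error magnitude e = 11, c = [10, 11, 8, 4, 1].

Step 1: column multipliers v_i = (∏_{j≠i}(α_i − α_j))^{−1} mod 13.
  i = 1 (α = 8): (8−2)(8−7)(8−5)(8−10) = 6·1·3·(−2) = −36 ≡ 3, so v_1 = 3^{−1} = 9 (mod 13).
  i = 2 (α = 2): (2−8)(2−7)(2−5)(2−10) = (−6)·(−5)·(−3)·(−8) = 720 ≡ 5, so v_2 = 5^{−1} = 8 (mod 13).
  i = 3 (α = 7): (7−8)(7−2)(7−5)(7−10) = (−1)·5·2·(−3) = 30 ≡ 4, so v_3 = 4^{−1} = 10 (mod 13).
  i = 4 (α = 5): (5−8)(5−2)(5−7)(5−10) = (−3)·3·(−2)·(−5) = −90 ≡ 1, so v_4 = 1^{−1} = 1 (mod 13).
  i = 5 (α = 10): (10−8)(10−2)(10−7)(10−5) = 2·8·3·5 = 240 ≡ 6, so v_5 = 6^{−1} = 11 (mod 13).
  v = [9, 8, 10, 1, 11].
Step 2: syndromes of r = [10, 11, 6, 4, 1] (all sums mod 13).
  S_0 = Σ v_i r_i = 9·10 + 8·11 + 10·6 + 1·4 + 11·1 = 253 ≡ 6.
  S_1 = Σ v_i α_i r_i = 9·8·10 + 8·2·11 + 10·7·6 + 1·5·4 + 11·10·1 = 1446 ≡ 3.
  α_i^2 mod 13 = [12, 4, 10, 12, 9].
  S_2 = Σ v_i α_i^2 r_i = 9·12·10 + 8·4·11 + 10·10·6 + 1·12·4 + 11·9·1 = 2179 ≡ 8.
  S = (6, 3, 8) ≠ 0, so r is not a codeword (an error is present).
Step 3: locate the error. For a single error e at position i, S_ℓ = v_i·e·α_i^ℓ, so α_err = S_1/S_0.
  S_0^{−1} = 6^{−1} = 11 (mod 13), so α_err = 3·11 = 33 ≡ 7 = α_3. Error position i = 3.
  Consistency check: S_2/S_1 = 8·9 = 72 ≡ 7 = α_err ✓ (single-error assumption holds).
Step 4: error magnitude e = S_0/v_3 = S_0·∏_{j≠3}(α_3 − α_j) = 6·4 = 24 ≡ 11 (mod 13).
Step 5: correct position 3: c_3 = r_3 − e = 6 − 11 ≡ 8 (mod 13). Hence c = [10, 11, 8, 4, 1].
  Check: interpolating c through the α_i gives m(x) = 7 + 2·x (degree < 2) with m(α_i) = c_i for every i, so c is indeed a codeword.


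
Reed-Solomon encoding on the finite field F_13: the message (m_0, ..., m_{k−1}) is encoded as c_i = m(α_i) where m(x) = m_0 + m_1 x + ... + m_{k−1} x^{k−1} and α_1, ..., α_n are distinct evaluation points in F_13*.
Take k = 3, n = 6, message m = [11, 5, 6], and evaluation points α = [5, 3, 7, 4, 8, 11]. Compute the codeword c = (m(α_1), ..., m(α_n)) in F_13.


c = [4, 2, 2, 10, 6, 12]

Message polynomial: m(x) = 11 + 5·x + 6·x^2 (mod 13).
For each evaluation point α_i, compute m(α_i) mod 13:
  α_1 = 5: Horner steps 6 → 9 → 4, so m(5) = 4.
  α_2 = 3: Horner steps 6 → 10 → 2, so m(3) = 2.
  α_3 = 7: Horner steps 6 → 8 → 2, so m(7) = 2.
  α_4 = 4: Horner steps 6 → 3 → 10, so m(4) = 10.
  α_5 = 8: Horner steps 6 → 1 → 6, so m(8) = 6.
  α_6 = 11: Horner steps 6 → 6 → 12, so m(11) = 12.
Codeword c = [4, 2, 2, 10, 6, 12] ∈ F_13^6.


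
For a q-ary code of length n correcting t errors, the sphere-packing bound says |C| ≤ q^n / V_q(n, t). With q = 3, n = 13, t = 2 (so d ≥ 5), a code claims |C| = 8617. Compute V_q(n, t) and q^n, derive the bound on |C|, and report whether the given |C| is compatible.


V_q(n, t) = 339, q^n = 1594323, Hamming bound = 4703, |C| = 8617 > bound (violated).

Step 1: Compute V_q(n, t) = Σ_{j=0}^2 C(n, j) (q−1)^j.
  j = 0: C(13,0)·(2)^0 = 1·1 = 1.
  j = 1: C(13,1)·(2)^1 = 13·2 = 26.
  j = 2: C(13,2)·(2)^2 = 78·4 = 312.
  V_q(n, t) = 1 + 26 + 312 = 339.
Step 2: q^n = 3^13 = 1594323.
Step 3: Hamming bound ⌊q^n / V_q(n,t)⌋ = ⌊1594323/339⌋ = 4703.
Step 4: Compare |C| = 8617 to 4703: violated.
The claimed |C| lies above the Hamming bound, so no 3-ary code of length 13 with d ≥ 5 can have 8617 codewords.


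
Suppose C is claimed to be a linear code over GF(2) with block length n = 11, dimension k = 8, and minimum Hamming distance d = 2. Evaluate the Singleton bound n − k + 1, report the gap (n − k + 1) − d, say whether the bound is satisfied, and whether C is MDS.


Singleton RHS = n − k + 1 = 4, slack = 2, bound satisfied, not MDS.

Singleton bound: d ≤ n − k + 1.
Here n = 11, k = 8, so n − k + 1 = 4.
Given d = 2, check d ≤ 4: YES.
Slack = (n − k + 1) − d = 2.
The code is NOT MDS (slack = 2 > 0).
Description: the claimed parameters are [11, 8, 2]_2; such a code would be non-MDS.


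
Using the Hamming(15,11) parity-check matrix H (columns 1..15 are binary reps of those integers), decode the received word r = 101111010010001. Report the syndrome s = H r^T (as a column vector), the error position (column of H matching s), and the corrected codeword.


s = (1, 0, 0, 1)^T, error position = 9, corrected codeword c = 101111011010001

Compute s = H r^T mod 2 one row at a time:
  s_1 = 1 + 0 + 0 + 1 + 0 + 0 + 0 + 1 = 3 ≡ 1 (mod 2).
  s_2 = 1 + 1 + 1 + 0 + 0 + 0 + 0 + 1 = 4 ≡ 0 (mod 2).
  s_3 = 0 + 1 + 1 + 0 + 0 + 1 + 0 + 1 = 4 ≡ 0 (mod 2).
  s_4 = 1 + 1 + 1 + 0 + 0 + 1 + 0 + 1 = 5 ≡ 1 (mod 2).
s = (1, 0, 0, 1)^T — this equals column 9 of H (binary 1001), so error is at position 9.
Correct: flip bit 9 of r = 101111010010001 to get c = 101111011010001.


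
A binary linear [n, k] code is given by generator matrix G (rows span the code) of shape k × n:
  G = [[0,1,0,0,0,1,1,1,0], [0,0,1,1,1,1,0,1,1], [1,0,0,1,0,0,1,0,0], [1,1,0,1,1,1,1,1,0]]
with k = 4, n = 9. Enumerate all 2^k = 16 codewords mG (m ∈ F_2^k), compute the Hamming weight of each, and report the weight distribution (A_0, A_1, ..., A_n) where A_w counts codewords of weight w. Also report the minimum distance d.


Weight distribution: A_0 = 1, A_2 = 1, A_3 = 2, A_4 = 3, A_5 = 4, A_6 = 3, A_7 = 2. Minimum distance d = 2.

Enumerate all 2^4 = 16 messages m ∈ F_2^4.
For each, compute codeword c = mG in F_2^9, then tally its weight.
  m = 0000 → c = 000000000, weight = 0.
  m = 1000 → c = 010001110, weight = 4.
  m = 0100 → c = 001111011, weight = 6.
  m = 1100 → c = 011110101, weight = 6.
  m = 0010 → c = 100100100, weight = 3.
  m = 1010 → c = 110101010, weight = 5.
  m = 0110 → c = 101011111, weight = 7.
  m = 1110 → c = 111010001, weight = 5.
  m = 0001 → c = 110111110, weight = 7.
  m = 1001 → c = 100110000, weight = 3.
  m = 0101 → c = 111000101, weight = 5.
  m = 1101 → c = 101001011, weight = 5.
  m = 0011 → c = 010011010, weight = 4.
  m = 1011 → c = 000010100, weight = 2.
  m = 0111 → c = 011100001, weight = 4.
  m = 1111 → c = 001101111, weight = 6.
Tally weights:
  weight 0: 1 codewords.
  weight 2: 1 codewords.
  weight 3: 2 codewords.
  weight 4: 3 codewords.
  weight 5: 4 codewords.
  weight 6: 3 codewords.
  weight 7: 2 codewords.
Minimum distance d = smallest w > 0 with A_w > 0 = 2.
Sanity: Σ A_w = 16 = 2^4 = 16 ✓.


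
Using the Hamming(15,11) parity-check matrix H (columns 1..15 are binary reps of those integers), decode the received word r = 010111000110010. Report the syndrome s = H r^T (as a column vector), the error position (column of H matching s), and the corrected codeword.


s = (1, 0, 1, 0)^T, error position = 10, corrected codeword c = 010111000010010

Compute s = H r^T mod 2 one row at a time:
  s_1 = 0 + 0 + 1 + 1 + 0 + 0 + 1 + 0 = 3 ≡ 1 (mod 2).
  s_2 = 1 + 1 + 1 + 0 + 0 + 0 + 1 + 0 = 4 ≡ 0 (mod 2).
  s_3 = 1 + 0 + 1 + 0 + 1 + 1 + 1 + 0 = 5 ≡ 1 (mod 2).
  s_4 = 0 + 0 + 1 + 0 + 0 + 1 + 0 + 0 = 2 ≡ 0 (mod 2).
s = (1, 0, 1, 0)^T — this equals column 10 of H (binary 1010), so error is at position 10.
Correct: flip bit 10 of r = 010111000110010 to get c = 010111000010010.


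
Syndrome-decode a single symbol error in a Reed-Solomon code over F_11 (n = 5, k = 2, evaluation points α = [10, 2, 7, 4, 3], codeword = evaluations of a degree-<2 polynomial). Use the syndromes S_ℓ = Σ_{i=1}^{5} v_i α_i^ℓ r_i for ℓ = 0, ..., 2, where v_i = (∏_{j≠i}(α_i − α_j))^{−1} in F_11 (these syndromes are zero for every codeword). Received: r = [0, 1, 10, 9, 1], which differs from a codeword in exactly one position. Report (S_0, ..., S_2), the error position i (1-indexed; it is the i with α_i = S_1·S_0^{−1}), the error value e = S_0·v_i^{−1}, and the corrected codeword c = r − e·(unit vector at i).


S = (8, 2, 6), error at position 5, error magnitude e = 7, c = [0, 1, 10, 9, 5].

Step 1: column multipliers v_i = (∏_{j≠i}(α_i − α_j))^{−1} mod 11.
  i = 1 (α = 10): (10−2)(10−7)(10−4)(10−3) = 8·3·6·7 = 1008 ≡ 7, so v_1 = 7^{−1} = 8 (mod 11).
  i = 2 (α = 2): (2−10)(2−7)(2−4)(2−3) = (−8)·(−5)·(−2)·(−1) = 80 ≡ 3, so v_2 = 3^{−1} = 4 (mod 11).
  i = 3 (α = 7): (7−10)(7−2)(7−4)(7−3) = (−3)·5·3·4 = −180 ≡ 7, so v_3 = 7^{−1} = 8 (mod 11).
  i = 4 (α = 4): (4−10)(4−2)(4−7)(4−3) = (−6)·2·(−3)·1 = 36 ≡ 3, so v_4 = 3^{−1} = 4 (mod 11).
  i = 5 (α = 3): (3−10)(3−2)(3−7)(3−4) = (−7)·1·(−4)·(−1) = −28 ≡ 5, so v_5 = 5^{−1} = 9 (mod 11).
  v = [8, 4, 8, 4, 9].
Step 2: syndromes of r = [0, 1, 10, 9, 1] (all sums mod 11).
  S_0 = Σ v_i r_i = 8·0 + 4·1 + 8·10 + 4·9 + 9·1 = 129 ≡ 8.
  S_1 = Σ v_i α_i r_i = 8·10·0 + 4·2·1 + 8·7·10 + 4·4·9 + 9·3·1 = 739 ≡ 2.
  α_i^2 mod 11 = [1, 4, 5, 5, 9].
  S_2 = Σ v_i α_i^2 r_i = 8·1·0 + 4·4·1 + 8·5·10 + 4·5·9 + 9·9·1 = 677 ≡ 6.
  S = (8, 2, 6) ≠ 0, so r is not a codeword (an error is present).
Step 3: locate the error. For a single error e at position i, S_ℓ = v_i·e·α_i^ℓ, so α_err = S_1/S_0.
  S_0^{−1} = 8^{−1} = 7 (mod 11), so α_err = 2·7 = 14 ≡ 3 = α_5. Error position i = 5.
  Consistency check: S_2/S_1 = 6·6 = 36 ≡ 3 = α_err ✓ (single-error assumption holds).
Step 4: error magnitude e = S_0/v_5 = S_0·∏_{j≠5}(α_5 − α_j) = 8·5 = 40 ≡ 7 (mod 11).
Step 5: correct position 5: c_5 = r_5 − e = 1 − 7 ≡ 5 (mod 11). Hence c = [0, 1, 10, 9, 5].
  Check: interpolating c through the α_i gives m(x) = 4 + 4·x (degree < 2) with m(α_i) = c_i for every i, so c is indeed a codeword.


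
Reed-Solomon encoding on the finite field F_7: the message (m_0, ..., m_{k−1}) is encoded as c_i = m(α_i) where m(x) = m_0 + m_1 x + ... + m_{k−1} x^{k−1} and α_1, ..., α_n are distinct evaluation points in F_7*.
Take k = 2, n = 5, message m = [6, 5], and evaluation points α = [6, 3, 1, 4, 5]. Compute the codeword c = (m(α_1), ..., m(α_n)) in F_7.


c = [1, 0, 4, 5, 3]

Message polynomial: m(x) = 6 + 5·x (mod 7).
For each evaluation point α_i, compute m(α_i) mod 7:
  α_1 = 6: Horner steps 5 → 1, so m(6) = 1.
  α_2 = 3: Horner steps 5 → 0, so m(3) = 0.
  α_3 = 1: Horner steps 5 → 4, so m(1) = 4.
  α_4 = 4: Horner steps 5 → 5, so m(4) = 5.
  α_5 = 5: Horner steps 5 → 3, so m(5) = 3.
Codeword c = [1, 0, 4, 5, 3] ∈ F_7^5.


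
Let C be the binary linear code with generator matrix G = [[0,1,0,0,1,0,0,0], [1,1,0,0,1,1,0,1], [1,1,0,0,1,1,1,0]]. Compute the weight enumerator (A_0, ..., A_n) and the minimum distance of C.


Weight distribution: A_0 = 1, A_2 = 2, A_3 = 2, A_4 = 1, A_5 = 2. Minimum distance d = 2.

Enumerate all 2^3 = 8 messages m ∈ F_2^3.
For each, compute codeword c = mG in F_2^8, then tally its weight.
  m = 000 → c = 00000000, weight = 0.
  m = 100 → c = 01001000, weight = 2.
  m = 010 → c = 11001101, weight = 5.
  m = 110 → c = 10000101, weight = 3.
  m = 001 → c = 11001110, weight = 5.
  m = 101 → c = 10000110, weight = 3.
  m = 011 → c = 00000011, weight = 2.
  m = 111 → c = 01001011, weight = 4.
Tally weights:
  weight 0: 1 codewords.
  weight 2: 2 codewords.
  weight 3: 2 codewords.
  weight 4: 1 codewords.
  weight 5: 2 codewords.
Minimum distance d = smallest w > 0 with A_w > 0 = 2.
Sanity: Σ A_w = 8 = 2^3 = 8 ✓.


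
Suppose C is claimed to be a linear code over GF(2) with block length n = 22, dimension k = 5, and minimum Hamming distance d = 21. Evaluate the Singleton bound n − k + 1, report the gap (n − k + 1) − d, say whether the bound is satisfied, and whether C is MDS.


Singleton RHS = n − k + 1 = 18, slack = -3, bound violated (no such code; not MDS).

Singleton bound: d ≤ n − k + 1.
Here n = 22, k = 5, so n − k + 1 = 18.
Given d = 21, check d ≤ 18: NO.
Slack = (n − k + 1) − d = -3.
The slack is negative: d = 21 exceeds n − k + 1 = 18 by 3, so the Singleton bound is violated and no linear [22, 5, 21]_2 code can exist. In particular it is not MDS (MDS requires d = n − k + 1 exactly).
Description: the claimed parameters are [22, 5, 21]_2; such a code would be impossible (violates the Singleton bound).


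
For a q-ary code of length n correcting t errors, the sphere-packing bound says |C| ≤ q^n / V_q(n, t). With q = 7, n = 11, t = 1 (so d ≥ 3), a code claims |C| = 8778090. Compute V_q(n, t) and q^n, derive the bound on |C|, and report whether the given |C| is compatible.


V_q(n, t) = 67, q^n = 1977326743, Hamming bound = 29512339, |C| = 8778090 ≤ bound (satisfied).

Step 1: Compute V_q(n, t) = Σ_{j=0}^1 C(n, j) (q−1)^j.
  j = 0: C(11,0)·(6)^0 = 1·1 = 1.
  j = 1: C(11,1)·(6)^1 = 11·6 = 66.
  V_q(n, t) = 1 + 66 = 67.
Step 2: q^n = 7^11 = 1977326743.
Step 3: Hamming bound ⌊q^n / V_q(n,t)⌋ = ⌊1977326743/67⌋ = 29512339.
Step 4: Compare |C| = 8778090 to 29512339: satisfied.
The claimed |C| lies below the Hamming bound.


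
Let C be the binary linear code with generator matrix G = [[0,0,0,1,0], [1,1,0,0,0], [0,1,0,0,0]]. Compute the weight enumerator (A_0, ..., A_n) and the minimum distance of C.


Weight distribution: A_0 = 1, A_1 = 3, A_2 = 3, A_3 = 1. Minimum distance d = 1.

Enumerate all 2^3 = 8 messages m ∈ F_2^3.
For each, compute codeword c = mG in F_2^5, then tally its weight.
  m = 000 → c = 00000, weight = 0.
  m = 100 → c = 00010, weight = 1.
  m = 010 → c = 11000, weight = 2.
  m = 110 → c = 11010, weight = 3.
  m = 001 → c = 01000, weight = 1.
  m = 101 → c = 01010, weight = 2.
  m = 011 → c = 10000, weight = 1.
  m = 111 → c = 10010, weight = 2.
Tally weights:
  weight 0: 1 codewords.
  weight 1: 3 codewords.
  weight 2: 3 codewords.
  weight 3: 1 codewords.
Minimum distance d = smallest w > 0 with A_w > 0 = 1.
Sanity: Σ A_w = 8 = 2^3 = 8 ✓.


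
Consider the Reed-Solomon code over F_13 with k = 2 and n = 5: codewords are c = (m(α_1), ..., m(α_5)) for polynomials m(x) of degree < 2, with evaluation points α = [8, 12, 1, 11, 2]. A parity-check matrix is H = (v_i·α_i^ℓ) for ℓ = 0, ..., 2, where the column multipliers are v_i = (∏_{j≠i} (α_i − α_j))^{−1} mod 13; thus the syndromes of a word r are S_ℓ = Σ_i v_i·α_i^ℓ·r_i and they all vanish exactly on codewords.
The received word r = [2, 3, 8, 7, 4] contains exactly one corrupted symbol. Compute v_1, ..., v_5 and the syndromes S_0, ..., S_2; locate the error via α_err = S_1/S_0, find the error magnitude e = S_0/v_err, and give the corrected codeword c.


S = (10, 2, 3), error at position 1, error magnitude e = 9, c = [6, 3, 8, 7, 4].

Step 1: column multipliers v_i = (∏_{j≠i}(α_i − α_j))^{−1} mod 13.
  i = 1 (α = 8): (8−12)(8−1)(8−11)(8−2) = (−4)·7·(−3)·6 = 504 ≡ 10, so v_1 = 10^{−1} = 4 (mod 13).
  i = 2 (α = 12): (12−8)(12−1)(12−11)(12−2) = 4·11·1·10 = 440 ≡ 11, so v_2 = 11^{−1} = 6 (mod 13).
  i = 3 (α = 1): (1−8)(1−12)(1−11)(1−2) = (−7)·(−11)·(−10)·(−1) = 770 ≡ 3, so v_3 = 3^{−1} = 9 (mod 13).
  i = 4 (α = 11): (11−8)(11−12)(11−1)(11−2) = 3·(−1)·10·9 = −270 ≡ 3, so v_4 = 3^{−1} = 9 (mod 13).
  i = 5 (α = 2): (2−8)(2−12)(2−1)(2−11) = (−6)·(−10)·1·(−9) = −540 ≡ 6, so v_5 = 6^{−1} = 11 (mod 13).
  v = [4, 6, 9, 9, 11].
Step 2: syndromes of r = [2, 3, 8, 7, 4] (all sums mod 13).
  S_0 = Σ v_i r_i = 4·2 + 6·3 + 9·8 + 9·7 + 11·4 = 205 ≡ 10.
  S_1 = Σ v_i α_i r_i = 4·8·2 + 6·12·3 + 9·1·8 + 9·11·7 + 11·2·4 = 1133 ≡ 2.
  α_i^2 mod 13 = [12, 1, 1, 4, 4].
  S_2 = Σ v_i α_i^2 r_i = 4·12·2 + 6·1·3 + 9·1·8 + 9·4·7 + 11·4·4 = 614 ≡ 3.
  S = (10, 2, 3) ≠ 0, so r is not a codeword (an error is present).
Step 3: locate the error. For a single error e at position i, S_ℓ = v_i·e·α_i^ℓ, so α_err = S_1/S_0.
  S_0^{−1} = 10^{−1} = 4 (mod 13), so α_err = 2·4 = 8 ≡ 8 = α_1. Error position i = 1.
  Consistency check: S_2/S_1 = 3·7 = 21 ≡ 8 = α_err ✓ (single-error assumption holds).
Step 4: error magnitude e = S_0/v_1 = S_0·∏_{j≠1}(α_1 − α_j) = 10·10 = 100 ≡ 9 (mod 13).
Step 5: correct position 1: c_1 = r_1 − e = 2 − 9 ≡ 6 (mod 13). Hence c = [6, 3, 8, 7, 4].
  Check: interpolating c through the α_i gives m(x) = 12 + 9·x (degree < 2) with m(α_i) = c_i for every i, so c is indeed a codeword.


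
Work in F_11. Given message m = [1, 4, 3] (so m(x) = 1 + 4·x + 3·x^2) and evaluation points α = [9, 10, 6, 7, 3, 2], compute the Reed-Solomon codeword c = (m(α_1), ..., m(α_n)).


c = [5, 0, 1, 0, 7, 10]

Message polynomial: m(x) = 1 + 4·x + 3·x^2 (mod 11).
For each evaluation point α_i, compute m(α_i) mod 11:
  α_1 = 9: Horner steps 3 → 9 → 5, so m(9) = 5.
  α_2 = 10: Horner steps 3 → 1 → 0, so m(10) = 0.
  α_3 = 6: Horner steps 3 → 0 → 1, so m(6) = 1.
  α_4 = 7: Horner steps 3 → 3 → 0, so m(7) = 0.
  α_5 = 3: Horner steps 3 → 2 → 7, so m(3) = 7.
  α_6 = 2: Horner steps 3 → 10 → 10, so m(2) = 10.
Codeword c = [5, 0, 1, 0, 7, 10] ∈ F_11^6.


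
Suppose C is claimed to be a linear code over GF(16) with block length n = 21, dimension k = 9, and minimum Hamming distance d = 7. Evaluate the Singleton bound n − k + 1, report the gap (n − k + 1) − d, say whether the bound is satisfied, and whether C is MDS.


Singleton RHS = n − k + 1 = 13, slack = 6, bound satisfied, not MDS.

Singleton bound: d ≤ n − k + 1.
Here n = 21, k = 9, so n − k + 1 = 13.
Given d = 7, check d ≤ 13: YES.
Slack = (n − k + 1) − d = 6.
The code is NOT MDS (slack = 6 > 0).
Description: the claimed parameters are [21, 9, 7]_16; such a code would be non-MDS.


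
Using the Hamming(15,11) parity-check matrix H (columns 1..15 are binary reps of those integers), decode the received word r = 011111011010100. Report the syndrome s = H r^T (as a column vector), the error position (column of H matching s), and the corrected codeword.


s = (0, 0, 0, 1)^T, error position = 1, corrected codeword c = 111111011010100

Compute s = H r^T mod 2 one row at a time:
  s_1 = 1 + 1 + 0 + 1 + 0 + 1 + 0 + 0 = 4 ≡ 0 (mod 2).
  s_2 = 1 + 1 + 1 + 0 + 0 + 1 + 0 + 0 = 4 ≡ 0 (mod 2).
  s_3 = 1 + 1 + 1 + 0 + 0 + 1 + 0 + 0 = 4 ≡ 0 (mod 2).
  s_4 = 0 + 1 + 1 + 0 + 1 + 1 + 1 + 0 = 5 ≡ 1 (mod 2).
s = (0, 0, 0, 1)^T — this equals column 1 of H (binary 0001), so error is at position 1.
Correct: flip bit 1 of r = 011111011010100 to get c = 111111011010100.


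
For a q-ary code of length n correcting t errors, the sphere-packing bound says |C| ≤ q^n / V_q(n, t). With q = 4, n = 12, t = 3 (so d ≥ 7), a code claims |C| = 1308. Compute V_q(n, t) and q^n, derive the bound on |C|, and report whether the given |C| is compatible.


V_q(n, t) = 6571, q^n = 16777216, Hamming bound = 2553, |C| = 1308 ≤ bound (satisfied).

Step 1: Compute V_q(n, t) = Σ_{j=0}^3 C(n, j) (q−1)^j.
  j = 0: C(12,0)·(3)^0 = 1·1 = 1.
  j = 1: C(12,1)·(3)^1 = 12·3 = 36.
  j = 2: C(12,2)·(3)^2 = 66·9 = 594.
  j = 3: C(12,3)·(3)^3 = 220·27 = 5940.
  V_q(n, t) = 1 + 36 + 594 + 5940 = 6571.
Step 2: q^n = 4^12 = 16777216.
Step 3: Hamming bound ⌊q^n / V_q(n,t)⌋ = ⌊16777216/6571⌋ = 2553.
Step 4: Compare |C| = 1308 to 2553: satisfied.
The claimed |C| lies below the Hamming bound.


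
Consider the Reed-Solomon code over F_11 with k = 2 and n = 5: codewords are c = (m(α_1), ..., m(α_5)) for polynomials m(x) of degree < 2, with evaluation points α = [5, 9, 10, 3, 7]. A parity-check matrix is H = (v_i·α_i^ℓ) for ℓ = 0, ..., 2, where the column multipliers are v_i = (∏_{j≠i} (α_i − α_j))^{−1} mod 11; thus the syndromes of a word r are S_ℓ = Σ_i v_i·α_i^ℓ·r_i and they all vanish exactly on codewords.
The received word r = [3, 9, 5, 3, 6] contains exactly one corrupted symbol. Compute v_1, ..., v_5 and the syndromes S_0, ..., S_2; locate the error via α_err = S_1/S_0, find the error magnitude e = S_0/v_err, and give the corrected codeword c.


S = (6, 7, 10), error at position 4, error magnitude e = 3, c = [3, 9, 5, 0, 6].

Step 1: column multipliers v_i = (∏_{j≠i}(α_i − α_j))^{−1} mod 11.
  i = 1 (α = 5): (5−9)(5−10)(5−3)(5−7) = (−4)·(−5)·2·(−2) = −80 ≡ 8, so v_1 = 8^{−1} = 7 (mod 11).
  i = 2 (α = 9): (9−5)(9−10)(9−3)(9−7) = 4·(−1)·6·2 = −48 ≡ 7, so v_2 = 7^{−1} = 8 (mod 11).
  i = 3 (α = 10): (10−5)(10−9)(10−3)(10−7) = 5·1·7·3 = 105 ≡ 6, so v_3 = 6^{−1} = 2 (mod 11).
  i = 4 (α = 3): (3−5)(3−9)(3−10)(3−7) = (−2)·(−6)·(−7)·(−4) = 336 ≡ 6, so v_4 = 6^{−1} = 2 (mod 11).
  i = 5 (α = 7): (7−5)(7−9)(7−10)(7−3) = 2·(−2)·(−3)·4 = 48 ≡ 4, so v_5 = 4^{−1} = 3 (mod 11).
  v = [7, 8, 2, 2, 3].
Step 2: syndromes of r = [3, 9, 5, 3, 6] (all sums mod 11).
  S_0 = Σ v_i r_i = 7·3 + 8·9 + 2·5 + 2·3 + 3·6 = 127 ≡ 6.
  S_1 = Σ v_i α_i r_i = 7·5·3 + 8·9·9 + 2·10·5 + 2·3·3 + 3·7·6 = 997 ≡ 7.
  α_i^2 mod 11 = [3, 4, 1, 9, 5].
  S_2 = Σ v_i α_i^2 r_i = 7·3·3 + 8·4·9 + 2·1·5 + 2·9·3 + 3·5·6 = 505 ≡ 10.
  S = (6, 7, 10) ≠ 0, so r is not a codeword (an error is present).
Step 3: locate the error. For a single error e at position i, S_ℓ = v_i·e·α_i^ℓ, so α_err = S_1/S_0.
  S_0^{−1} = 6^{−1} = 2 (mod 11), so α_err = 7·2 = 14 ≡ 3 = α_4. Error position i = 4.
  Consistency check: S_2/S_1 = 10·8 = 80 ≡ 3 = α_err ✓ (single-error assumption holds).
Step 4: error magnitude e = S_0/v_4 = S_0·∏_{j≠4}(α_4 − α_j) = 6·6 = 36 ≡ 3 (mod 11).
Step 5: correct position 4: c_4 = r_4 − e = 3 − 3 ≡ 0 (mod 11). Hence c = [3, 9, 5, 0, 6].
  Check: interpolating c through the α_i gives m(x) = 1 + 7·x (degree < 2) with m(α_i) = c_i for every i, so c is indeed a codeword.


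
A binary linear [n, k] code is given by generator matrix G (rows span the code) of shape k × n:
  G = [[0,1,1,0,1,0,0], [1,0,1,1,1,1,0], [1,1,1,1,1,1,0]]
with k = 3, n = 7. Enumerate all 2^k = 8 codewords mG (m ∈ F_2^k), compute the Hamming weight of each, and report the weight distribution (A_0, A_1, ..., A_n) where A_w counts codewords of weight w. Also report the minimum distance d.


Weight distribution: A_0 = 1, A_1 = 1, A_2 = 1, A_3 = 2, A_4 = 1, A_5 = 1, A_6 = 1. Minimum distance d = 1.

Enumerate all 2^3 = 8 messages m ∈ F_2^3.
For each, compute codeword c = mG in F_2^7, then tally its weight.
  m = 000 → c = 0000000, weight = 0.
  m = 100 → c = 0110100, weight = 3.
  m = 010 → c = 1011110, weight = 5.
  m = 110 → c = 1101010, weight = 4.
  m = 001 → c = 1111110, weight = 6.
  m = 101 → c = 1001010, weight = 3.
  m = 011 → c = 0100000, weight = 1.
  m = 111 → c = 0010100, weight = 2.
Tally weights:
  weight 0: 1 codewords.
  weight 1: 1 codewords.
  weight 2: 1 codewords.
  weight 3: 2 codewords.
  weight 4: 1 codewords.
  weight 5: 1 codewords.
  weight 6: 1 codewords.
Minimum distance d = smallest w > 0 with A_w > 0 = 1.
Sanity: Σ A_w = 8 = 2^3 = 8 ✓.


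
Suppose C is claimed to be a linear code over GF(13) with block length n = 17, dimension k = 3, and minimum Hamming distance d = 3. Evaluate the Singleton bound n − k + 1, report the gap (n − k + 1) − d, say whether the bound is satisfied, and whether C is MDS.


Singleton RHS = n − k + 1 = 15, slack = 12, bound satisfied, not MDS.

Singleton bound: d ≤ n − k + 1.
Here n = 17, k = 3, so n − k + 1 = 15.
Given d = 3, check d ≤ 15: YES.
Slack = (n − k + 1) − d = 12.
The code is NOT MDS (slack = 12 > 0).
Description: the claimed parameters are [17, 3, 3]_13; such a code would be non-MDS.


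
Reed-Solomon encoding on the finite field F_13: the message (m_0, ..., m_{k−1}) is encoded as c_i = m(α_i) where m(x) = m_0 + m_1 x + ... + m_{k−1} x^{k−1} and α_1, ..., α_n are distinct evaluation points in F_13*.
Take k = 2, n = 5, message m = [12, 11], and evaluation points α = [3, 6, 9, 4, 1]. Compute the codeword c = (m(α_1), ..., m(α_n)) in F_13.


c = [6, 0, 7, 4, 10]

Message polynomial: m(x) = 12 + 11·x (mod 13).
For each evaluation point α_i, compute m(α_i) mod 13:
  α_1 = 3: Horner steps 11 → 6, so m(3) = 6.
  α_2 = 6: Horner steps 11 → 0, so m(6) = 0.
  α_3 = 9: Horner steps 11 → 7, so m(9) = 7.
  α_4 = 4: Horner steps 11 → 4, so m(4) = 4.
  α_5 = 1: Horner steps 11 → 10, so m(1) = 10.
Codeword c = [6, 0, 7, 4, 10] ∈ F_13^5.


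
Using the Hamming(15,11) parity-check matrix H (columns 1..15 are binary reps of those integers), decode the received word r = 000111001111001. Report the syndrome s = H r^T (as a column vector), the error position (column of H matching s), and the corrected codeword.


s = (1, 1, 0, 0)^T, error position = 12, corrected codeword c = 000111001110001

Compute s = H r^T mod 2 one row at a time:
  s_1 = 0 + 1 + 1 + 1 + 1 + 0 + 0 + 1 = 5 ≡ 1 (mod 2).
  s_2 = 1 + 1 + 1 + 0 + 1 + 0 + 0 + 1 = 5 ≡ 1 (mod 2).
  s_3 = 0 + 0 + 1 + 0 + 1 + 1 + 0 + 1 = 4 ≡ 0 (mod 2).
  s_4 = 0 + 0 + 1 + 0 + 1 + 1 + 0 + 1 = 4 ≡ 0 (mod 2).
s = (1, 1, 0, 0)^T — this equals column 12 of H (binary 1100), so error is at position 12.
Correct: flip bit 12 of r = 000111001111001 to get c = 000111001110001.


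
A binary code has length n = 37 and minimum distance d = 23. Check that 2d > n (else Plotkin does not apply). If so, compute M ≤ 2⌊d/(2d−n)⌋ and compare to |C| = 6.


Plotkin bound M ≤ 4; given |C| = 6 > bound (violated).

Check applicability: 2d = 46, n = 37.
2d − n = 9 > 0, so Plotkin applies.
Compute d/(2d−n) = 23/9 ≈ 2.5556.
⌊d/(2d−n)⌋ = 2.
Plotkin bound: M ≤ 2·2 = 4.
Given |C| = 6, check: VIOLATED.
This |C| is above the Plotkin bound, so no binary code with n = 37, d = 23 and 6 codewords exists.


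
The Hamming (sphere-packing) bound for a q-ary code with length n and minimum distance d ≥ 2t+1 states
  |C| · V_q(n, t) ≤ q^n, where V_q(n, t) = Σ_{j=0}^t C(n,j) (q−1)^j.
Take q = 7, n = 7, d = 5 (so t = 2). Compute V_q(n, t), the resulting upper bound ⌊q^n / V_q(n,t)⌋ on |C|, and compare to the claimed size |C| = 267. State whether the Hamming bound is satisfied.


V_q(n, t) = 799, q^n = 823543, Hamming bound = 1030, |C| = 267 ≤ bound (satisfied).

Step 1: Compute V_q(n, t) = Σ_{j=0}^2 C(n, j) (q−1)^j.
  j = 0: C(7,0)·(6)^0 = 1·1 = 1.
  j = 1: C(7,1)·(6)^1 = 7·6 = 42.
  j = 2: C(7,2)·(6)^2 = 21·36 = 756.
  V_q(n, t) = 1 + 42 + 756 = 799.
Step 2: q^n = 7^7 = 823543.
Step 3: Hamming bound ⌊q^n / V_q(n,t)⌋ = ⌊823543/799⌋ = 1030.
Step 4: Compare |C| = 267 to 1030: satisfied.
The claimed |C| lies below the Hamming bound.


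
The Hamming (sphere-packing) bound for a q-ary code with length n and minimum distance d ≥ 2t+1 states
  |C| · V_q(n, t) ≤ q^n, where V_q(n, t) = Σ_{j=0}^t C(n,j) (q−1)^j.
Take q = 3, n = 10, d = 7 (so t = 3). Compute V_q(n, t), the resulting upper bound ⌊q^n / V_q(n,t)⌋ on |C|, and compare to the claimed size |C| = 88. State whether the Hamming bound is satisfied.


V_q(n, t) = 1161, q^n = 59049, Hamming bound = 50, |C| = 88 > bound (violated).

Step 1: Compute V_q(n, t) = Σ_{j=0}^3 C(n, j) (q−1)^j.
  j = 0: C(10,0)·(2)^0 = 1·1 = 1.
  j = 1: C(10,1)·(2)^1 = 10·2 = 20.
  j = 2: C(10,2)·(2)^2 = 45·4 = 180.
  j = 3: C(10,3)·(2)^3 = 120·8 = 960.
  V_q(n, t) = 1 + 20 + 180 + 960 = 1161.
Step 2: q^n = 3^10 = 59049.
Step 3: Hamming bound ⌊q^n / V_q(n,t)⌋ = ⌊59049/1161⌋ = 50.
Step 4: Compare |C| = 88 to 50: violated.
The claimed |C| lies above the Hamming bound, so no 3-ary code of length 10 with d ≥ 7 can have 88 codewords.


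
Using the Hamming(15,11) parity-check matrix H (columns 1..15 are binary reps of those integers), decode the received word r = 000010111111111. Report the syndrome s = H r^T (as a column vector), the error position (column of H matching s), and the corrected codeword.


s = (0, 0, 1, 0)^T, error position = 2, corrected codeword c = 010010111111111

Compute s = H r^T mod 2 one row at a time:
  s_1 = 1 + 1 + 1 + 1 + 1 + 1 + 1 + 1 = 8 ≡ 0 (mod 2).
  s_2 = 0 + 1 + 0 + 1 + 1 + 1 + 1 + 1 = 6 ≡ 0 (mod 2).
  s_3 = 0 + 0 + 0 + 1 + 1 + 1 + 1 + 1 = 5 ≡ 1 (mod 2).
  s_4 = 0 + 0 + 1 + 1 + 1 + 1 + 1 + 1 = 6 ≡ 0 (mod 2).
s = (0, 0, 1, 0)^T — this equals column 2 of H (binary 0010), so error is at position 2.
Correct: flip bit 2 of r = 000010111111111 to get c = 010010111111111.


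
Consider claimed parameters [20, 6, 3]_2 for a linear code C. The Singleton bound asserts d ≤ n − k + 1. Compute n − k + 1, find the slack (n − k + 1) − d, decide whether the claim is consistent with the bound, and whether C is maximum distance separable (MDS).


Singleton RHS = n − k + 1 = 15, slack = 12, bound satisfied, not MDS.

Singleton bound: d ≤ n − k + 1.
Here n = 20, k = 6, so n − k + 1 = 15.
Given d = 3, check d ≤ 15: YES.
Slack = (n − k + 1) − d = 12.
The code is NOT MDS (slack = 12 > 0).
Description: the claimed parameters are [20, 6, 3]_2; such a code would be non-MDS.


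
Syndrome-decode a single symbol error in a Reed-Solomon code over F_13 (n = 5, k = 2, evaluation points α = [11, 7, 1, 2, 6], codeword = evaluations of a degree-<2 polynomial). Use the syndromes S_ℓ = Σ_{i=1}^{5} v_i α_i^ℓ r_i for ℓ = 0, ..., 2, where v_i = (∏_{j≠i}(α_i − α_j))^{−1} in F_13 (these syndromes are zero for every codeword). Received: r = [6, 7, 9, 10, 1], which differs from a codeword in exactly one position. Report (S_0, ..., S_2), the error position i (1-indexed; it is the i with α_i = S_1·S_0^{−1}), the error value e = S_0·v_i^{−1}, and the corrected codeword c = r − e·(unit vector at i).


S = (7, 10, 5), error at position 2, error magnitude e = 5, c = [6, 2, 9, 10, 1].

Step 1: column multipliers v_i = (∏_{j≠i}(α_i − α_j))^{−1} mod 13.
  i = 1 (α = 11): (11−7)(11−1)(11−2)(11−6) = 4·10·9·5 = 1800 ≡ 6, so v_1 = 6^{−1} = 11 (mod 13).
  i = 2 (α = 7): (7−11)(7−1)(7−2)(7−6) = (−4)·6·5·1 = −120 ≡ 10, so v_2 = 10^{−1} = 4 (mod 13).
  i = 3 (α = 1): (1−11)(1−7)(1−2)(1−6) = (−10)·(−6)·(−1)·(−5) = 300 ≡ 1, so v_3 = 1^{−1} = 1 (mod 13).
  i = 4 (α = 2): (2−11)(2−7)(2−1)(2−6) = (−9)·(−5)·1·(−4) = −180 ≡ 2, so v_4 = 2^{−1} = 7 (mod 13).
  i = 5 (α = 6): (6−11)(6−7)(6−1)(6−2) = (−5)·(−1)·5·4 = 100 ≡ 9, so v_5 = 9^{−1} = 3 (mod 13).
  v = [11, 4, 1, 7, 3].
Step 2: syndromes of r = [6, 7, 9, 10, 1] (all sums mod 13).
  S_0 = Σ v_i r_i = 11·6 + 4·7 + 1·9 + 7·10 + 3·1 = 176 ≡ 7.
  S_1 = Σ v_i α_i r_i = 11·11·6 + 4·7·7 + 1·1·9 + 7·2·10 + 3·6·1 = 1089 ≡ 10.
  α_i^2 mod 13 = [4, 10, 1, 4, 10].
  S_2 = Σ v_i α_i^2 r_i = 11·4·6 + 4·10·7 + 1·1·9 + 7·4·10 + 3·10·1 = 863 ≡ 5.
  S = (7, 10, 5) ≠ 0, so r is not a codeword (an error is present).
Step 3: locate the error. For a single error e at position i, S_ℓ = v_i·e·α_i^ℓ, so α_err = S_1/S_0.
  S_0^{−1} = 7^{−1} = 2 (mod 13), so α_err = 10·2 = 20 ≡ 7 = α_2. Error position i = 2.
  Consistency check: S_2/S_1 = 5·4 = 20 ≡ 7 = α_err ✓ (single-error assumption holds).
Step 4: error magnitude e = S_0/v_2 = S_0·∏_{j≠2}(α_2 − α_j) = 7·10 = 70 ≡ 5 (mod 13).
Step 5: correct position 2: c_2 = r_2 − e = 7 − 5 ≡ 2 (mod 13). Hence c = [6, 2, 9, 10, 1].
  Check: interpolating c through the α_i gives m(x) = 8 + 1·x (degree < 2) with m(α_i) = c_i for every i, so c is indeed a codeword.


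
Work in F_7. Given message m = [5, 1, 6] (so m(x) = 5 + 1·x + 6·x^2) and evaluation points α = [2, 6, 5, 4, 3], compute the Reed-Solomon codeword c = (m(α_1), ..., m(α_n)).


c = [3, 3, 6, 0, 6]

Message polynomial: m(x) = 5 + 1·x + 6·x^2 (mod 7).
For each evaluation point α_i, compute m(α_i) mod 7:
  α_1 = 2: Horner steps 6 → 6 → 3, so m(2) = 3.
  α_2 = 6: Horner steps 6 → 2 → 3, so m(6) = 3.
  α_3 = 5: Horner steps 6 → 3 → 6, so m(5) = 6.
  α_4 = 4: Horner steps 6 → 4 → 0, so m(4) = 0.
  α_5 = 3: Horner steps 6 → 5 → 6, so m(3) = 6.
Codeword c = [3, 3, 6, 0, 6] ∈ F_7^5.


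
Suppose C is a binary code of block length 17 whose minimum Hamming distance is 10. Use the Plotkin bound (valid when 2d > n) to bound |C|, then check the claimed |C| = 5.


Plotkin bound M ≤ 6; given |C| = 5 ≤ bound (satisfied).

Check applicability: 2d = 20, n = 17.
2d − n = 3 > 0, so Plotkin applies.
Compute d/(2d−n) = 10/3 ≈ 3.3333.
⌊d/(2d−n)⌋ = 3.
Plotkin bound: M ≤ 2·3 = 6.
Given |C| = 5, check: satisfied.
This |C| is below the Plotkin bound.


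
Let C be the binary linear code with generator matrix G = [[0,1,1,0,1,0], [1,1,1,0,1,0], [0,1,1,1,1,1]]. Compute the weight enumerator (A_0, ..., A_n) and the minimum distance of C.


Weight distribution: A_0 = 1, A_1 = 1, A_2 = 1, A_3 = 2, A_4 = 1, A_5 = 1, A_6 = 1. Minimum distance d = 1.

Enumerate all 2^3 = 8 messages m ∈ F_2^3.
For each, compute codeword c = mG in F_2^6, then tally its weight.
  m = 000 → c = 000000, weight = 0.
  m = 100 → c = 011010, weight = 3.
  m = 010 → c = 111010, weight = 4.
  m = 110 → c = 100000, weight = 1.
  m = 001 → c = 011111, weight = 5.
  m = 101 → c = 000101, weight = 2.
  m = 011 → c = 100101, weight = 3.
  m = 111 → c = 111111, weight = 6.
Tally weights:
  weight 0: 1 codewords.
  weight 1: 1 codewords.
  weight 2: 1 codewords.
  weight 3: 2 codewords.
  weight 4: 1 codewords.
  weight 5: 1 codewords.
  weight 6: 1 codewords.
Minimum distance d = smallest w > 0 with A_w > 0 = 1.
Sanity: Σ A_w = 8 = 2^3 = 8 ✓.


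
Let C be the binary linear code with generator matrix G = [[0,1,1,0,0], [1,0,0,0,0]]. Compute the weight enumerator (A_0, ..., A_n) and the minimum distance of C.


Weight distribution: A_0 = 1, A_1 = 1, A_2 = 1, A_3 = 1. Minimum distance d = 1.

Enumerate all 2^2 = 4 messages m ∈ F_2^2.
For each, compute codeword c = mG in F_2^5, then tally its weight.
  m = 00 → c = 00000, weight = 0.
  m = 10 → c = 01100, weight = 2.
  m = 01 → c = 10000, weight = 1.
  m = 11 → c = 11100, weight = 3.
Tally weights:
  weight 0: 1 codewords.
  weight 1: 1 codewords.
  weight 2: 1 codewords.
  weight 3: 1 codewords.
Minimum distance d = smallest w > 0 with A_w > 0 = 1.
Sanity: Σ A_w = 4 = 2^2 = 4 ✓.


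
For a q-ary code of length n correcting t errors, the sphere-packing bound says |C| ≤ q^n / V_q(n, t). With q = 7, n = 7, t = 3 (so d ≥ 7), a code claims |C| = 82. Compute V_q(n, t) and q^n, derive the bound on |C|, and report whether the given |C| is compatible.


V_q(n, t) = 8359, q^n = 823543, Hamming bound = 98, |C| = 82 ≤ bound (satisfied).

Step 1: Compute V_q(n, t) = Σ_{j=0}^3 C(n, j) (q−1)^j.
  j = 0: C(7,0)·(6)^0 = 1·1 = 1.
  j = 1: C(7,1)·(6)^1 = 7·6 = 42.
  j = 2: C(7,2)·(6)^2 = 21·36 = 756.
  j = 3: C(7,3)·(6)^3 = 35·216 = 7560.
  V_q(n, t) = 1 + 42 + 756 + 7560 = 8359.
Step 2: q^n = 7^7 = 823543.
Step 3: Hamming bound ⌊q^n / V_q(n,t)⌋ = ⌊823543/8359⌋ = 98.
Step 4: Compare |C| = 82 to 98: satisfied.
The claimed |C| lies below the Hamming bound.


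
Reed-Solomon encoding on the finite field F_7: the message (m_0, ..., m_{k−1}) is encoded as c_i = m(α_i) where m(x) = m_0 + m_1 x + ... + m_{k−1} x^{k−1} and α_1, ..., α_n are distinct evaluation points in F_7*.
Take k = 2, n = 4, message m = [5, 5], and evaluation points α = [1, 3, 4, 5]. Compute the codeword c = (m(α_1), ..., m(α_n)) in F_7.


c = [3, 6, 4, 2]

Message polynomial: m(x) = 5 + 5·x (mod 7).
For each evaluation point α_i, compute m(α_i) mod 7:
  α_1 = 1: Horner steps 5 → 3, so m(1) = 3.
  α_2 = 3: Horner steps 5 → 6, so m(3) = 6.
  α_3 = 4: Horner steps 5 → 4, so m(4) = 4.
  α_4 = 5: Horner steps 5 → 2, so m(5) = 2.
Codeword c = [3, 6, 4, 2] ∈ F_7^4.
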